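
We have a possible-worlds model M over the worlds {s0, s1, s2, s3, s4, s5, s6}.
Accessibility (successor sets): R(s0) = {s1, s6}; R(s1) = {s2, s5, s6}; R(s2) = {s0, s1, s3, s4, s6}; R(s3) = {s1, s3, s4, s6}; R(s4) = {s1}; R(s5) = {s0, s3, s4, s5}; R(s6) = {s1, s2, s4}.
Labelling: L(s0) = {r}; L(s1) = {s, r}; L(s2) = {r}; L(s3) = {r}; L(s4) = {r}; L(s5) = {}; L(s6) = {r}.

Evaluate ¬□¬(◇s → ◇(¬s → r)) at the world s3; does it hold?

Yes

Recall that □ψ holds at a world iff ψ holds at every accessible world, and ◇ψ holds iff ψ holds at some accessible world.
At s3: □¬(◇s → ◇(¬s → r)) is false, so ¬□¬(◇s → ◇(¬s → r)) is true.
  At s3: □¬(◇s → ◇(¬s → r)) requires ¬(◇s → ◇(¬s → r)) at every successor {s1, s3, s4, s6}.
    ¬(◇s → ◇(¬s → r)) fails at s1, so □¬(◇s → ◇(¬s → r)) is false at s3.
      At s1: ◇s → ◇(¬s → r) is true, so ¬(◇s → ◇(¬s → r)) is false.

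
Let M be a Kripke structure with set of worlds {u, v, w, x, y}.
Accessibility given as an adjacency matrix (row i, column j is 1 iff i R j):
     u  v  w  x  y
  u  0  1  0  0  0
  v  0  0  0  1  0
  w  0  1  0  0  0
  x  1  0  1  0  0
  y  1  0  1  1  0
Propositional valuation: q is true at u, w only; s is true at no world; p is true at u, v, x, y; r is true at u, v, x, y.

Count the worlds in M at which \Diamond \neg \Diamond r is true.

0

Let φ = \Diamond \neg \Diamond r. Evaluate φ at each world:
  u (successors {v}): φ is false.
  v (successors {x}): φ is false.
  w (successors {v}): φ is false.
  x (successors {u, w}): φ is false.
  y (successors {u, w, x}): φ is false.
For instance, at y:
  At y: \Diamond \neg \Diamond r requires \neg \Diamond r at some successor in {u, w, x}.
    At u: \neg \Diamond r is false.
    At w: \neg \Diamond r is false.
    At x: \neg \Diamond r is false.
  So \Diamond \neg \Diamond r is false at y.
Satisfying worlds: none.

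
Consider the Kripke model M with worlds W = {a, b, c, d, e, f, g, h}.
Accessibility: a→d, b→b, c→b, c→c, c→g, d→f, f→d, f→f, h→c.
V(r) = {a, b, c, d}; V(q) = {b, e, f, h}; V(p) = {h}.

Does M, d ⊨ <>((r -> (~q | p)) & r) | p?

No

At d: <>((r -> (~q | p)) & r) is false, p is false, so <>((r -> (~q | p)) & r) | p is false.
  At d: <>((r -> (~q | p)) & r) requires (r -> (~q | p)) & r at some successor in {f}.
    At f: (r -> (~q | p)) & r is false.
  So <>((r -> (~q | p)) & r) is false at d.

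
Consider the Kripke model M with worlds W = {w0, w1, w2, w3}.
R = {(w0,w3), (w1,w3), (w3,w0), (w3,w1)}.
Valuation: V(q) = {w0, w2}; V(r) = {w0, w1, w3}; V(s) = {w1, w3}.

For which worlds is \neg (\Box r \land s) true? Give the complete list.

w0, w2

Let φ = \neg (\Box r \land s). Evaluate φ at each world:
  w0 (successors {w3}): φ is true.
  w1 (successors {w3}): φ is false.
  w2 (successors ∅): φ is true.
  w3 (successors {w0, w1}): φ is false.
For instance, at w0:
  At w0: \Box r \land s is false, so \neg (\Box r \land s) is true.
    At w0: \Box r is true, s is false, so \Box r \land s is false.
      At w0: \Box r requires r at every successor {w3}.
        At w3: r is true.
      So \Box r is true at w0.
Satisfying worlds: {w0, w2}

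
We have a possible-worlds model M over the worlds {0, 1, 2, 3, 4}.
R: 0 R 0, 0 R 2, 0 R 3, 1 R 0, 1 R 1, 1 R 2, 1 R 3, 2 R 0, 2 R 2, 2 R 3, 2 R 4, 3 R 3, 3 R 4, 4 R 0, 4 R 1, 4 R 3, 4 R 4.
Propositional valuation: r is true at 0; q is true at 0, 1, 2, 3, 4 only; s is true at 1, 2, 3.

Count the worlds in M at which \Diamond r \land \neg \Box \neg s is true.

Recall that \Box ψ holds at a world iff ψ holds at every accessible world, and \Diamond ψ holds iff ψ holds at some accessible world.
Let φ = \Diamond r \land \neg \Box \neg s. Evaluate φ at each world:
  0 (successors {0, 2, 3}): φ is true.
  1 (successors {0, 1, 2, 3}): φ is true.
  2 (successors {0, 2, 3, 4}): φ is true.
  3 (successors {3, 4}): φ is false.
  4 (successors {0, 1, 3, 4}): φ is true.
For instance, at 2:
  At 2: \Diamond r is true, \neg \Box \neg s is true, so \Diamond r \land \neg \Box \neg s is true.
    At 2: \Diamond r requires r at some successor in {0, 2, 3, 4}.
      r holds at 0, so \Diamond r is true at 2.
    At 2: \Box \neg s is false, so \neg \Box \neg s is true.
      At 2: \Box \neg s requires \neg s at every successor {0, 2, 3, 4}.
        \neg s fails at 2, so \Box \neg s is false at 2.
Satisfying worlds: {0, 1, 2, 4}

4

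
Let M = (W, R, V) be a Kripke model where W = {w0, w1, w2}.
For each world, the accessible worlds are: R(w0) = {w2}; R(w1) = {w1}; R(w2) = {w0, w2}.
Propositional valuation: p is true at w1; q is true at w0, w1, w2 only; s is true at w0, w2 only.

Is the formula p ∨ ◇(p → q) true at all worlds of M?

Let φ = p ∨ ◇(p → q). Evaluate φ at each world:
  w0 (successors {w2}): φ is true.
  w1 (successors {w1}): φ is true.
  w2 (successors {w0, w2}): φ is true.
For instance, at w2:
  At w2: p is false, ◇(p → q) is true, so p ∨ ◇(p → q) is true.
    At w2: ◇(p → q) requires p → q at some successor in {w0, w2}.
      p → q holds at w0, so ◇(p → q) is true at w2.

Yes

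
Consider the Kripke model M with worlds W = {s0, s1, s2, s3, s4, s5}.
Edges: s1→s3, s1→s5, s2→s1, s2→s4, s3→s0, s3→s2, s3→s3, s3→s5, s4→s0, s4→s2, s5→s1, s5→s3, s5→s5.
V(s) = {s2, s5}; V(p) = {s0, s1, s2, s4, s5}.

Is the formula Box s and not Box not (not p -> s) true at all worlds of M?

Let φ = Box s and not Box not (not p -> s). Evaluate φ at each world:
  s0 (successors ∅): φ is false.
  s1 (successors {s3, s5}): φ is false.
  s2 (successors {s1, s4}): φ is false.
  s3 (successors {s0, s2, s3, s5}): φ is false.
  s4 (successors {s0, s2}): φ is false.
  s5 (successors {s1, s3, s5}): φ is false.
Detail at s0 (counterexample):
  At s0: Box s is true, not Box not (not p -> s) is false, so Box s and not Box not (not p -> s) is false.
    At s0: no accessible worlds, so Box s holds vacuously.
    At s0: Box not (not p -> s) is true, so not Box not (not p -> s) is false.
      At s0: no accessible worlds, so Box not (not p -> s) holds vacuously.

No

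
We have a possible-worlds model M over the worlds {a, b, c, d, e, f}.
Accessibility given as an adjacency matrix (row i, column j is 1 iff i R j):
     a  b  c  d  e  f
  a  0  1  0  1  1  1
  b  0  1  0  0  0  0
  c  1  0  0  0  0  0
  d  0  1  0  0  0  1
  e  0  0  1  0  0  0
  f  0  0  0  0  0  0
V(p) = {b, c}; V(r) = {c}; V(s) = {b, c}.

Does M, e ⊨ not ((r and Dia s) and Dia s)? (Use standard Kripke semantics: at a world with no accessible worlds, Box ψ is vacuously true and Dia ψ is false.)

Yes

At e: (r and Dia s) and Dia s is false, so not ((r and Dia s) and Dia s) is true.
  At e: r and Dia s is false, Dia s is true, so (r and Dia s) and Dia s is false.
    At e: r is false, Dia s is true, so r and Dia s is false.
      At e: Dia s requires s at some successor in {c}.
        s holds at c, so Dia s is true at e.
    At e: Dia s requires s at some successor in {c}.
      s holds at c, so Dia s is true at e.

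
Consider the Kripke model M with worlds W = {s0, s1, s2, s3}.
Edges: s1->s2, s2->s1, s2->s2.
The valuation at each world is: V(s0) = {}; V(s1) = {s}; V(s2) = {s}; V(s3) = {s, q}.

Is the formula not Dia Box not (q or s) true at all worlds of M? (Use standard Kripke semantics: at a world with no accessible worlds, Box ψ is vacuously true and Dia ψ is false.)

Let φ = not Dia Box not (q or s). Evaluate φ at each world:
  s0 (successors ∅): φ is true.
  s1 (successors {s2}): φ is true.
  s2 (successors {s1, s2}): φ is true.
  s3 (successors ∅): φ is true.
For instance, at s2:
  At s2: Dia Box not (q or s) is false, so not Dia Box not (q or s) is true.
    At s2: Dia Box not (q or s) requires Box not (q or s) at some successor in {s1, s2}.
      At s1: Box not (q or s) is false.
      At s2: Box not (q or s) is false.
    So Dia Box not (q or s) is false at s2.

Yes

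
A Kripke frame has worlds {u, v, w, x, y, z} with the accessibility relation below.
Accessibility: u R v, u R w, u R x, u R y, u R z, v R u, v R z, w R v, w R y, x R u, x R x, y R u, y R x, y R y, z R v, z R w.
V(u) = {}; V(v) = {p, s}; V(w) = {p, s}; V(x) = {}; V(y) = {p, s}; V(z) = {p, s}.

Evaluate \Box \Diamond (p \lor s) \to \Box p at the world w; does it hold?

Yes

At w: \Box \Diamond (p \lor s) is true, \Box p is true, so \Box \Diamond (p \lor s) \to \Box p is true.
  At w: \Box \Diamond (p \lor s) requires \Diamond (p \lor s) at every successor {v, y}.
      At v: \Diamond (p \lor s) requires p \lor s at some successor in {u, z}.
        p \lor s holds at z, so \Diamond (p \lor s) is true at v.
      At y: \Diamond (p \lor s) requires p \lor s at some successor in {u, x, y}.
        p \lor s holds at y, so \Diamond (p \lor s) is true at y.
  So \Box \Diamond (p \lor s) is true at w.
  At w: \Box p requires p at every successor {v, y}.
    At v: p is true.
    At y: p is true.
  So \Box p is true at w.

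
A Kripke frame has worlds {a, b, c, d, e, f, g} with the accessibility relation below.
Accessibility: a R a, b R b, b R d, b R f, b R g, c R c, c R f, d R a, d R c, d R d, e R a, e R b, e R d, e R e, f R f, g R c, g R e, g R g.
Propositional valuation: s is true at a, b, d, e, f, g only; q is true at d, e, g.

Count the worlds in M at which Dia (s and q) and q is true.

3

Let φ = Dia (s and q) and q. Evaluate φ at each world:
  a (successors {a}): φ is false.
  b (successors {b, d, f, g}): φ is false.
  c (successors {c, f}): φ is false.
  d (successors {a, c, d}): φ is true.
  e (successors {a, b, d, e}): φ is true.
  f (successors {f}): φ is false.
  g (successors {c, e, g}): φ is true.
For instance, at b:
  At b: Dia (s and q) is true, q is false, so Dia (s and q) and q is false.
    At b: Dia (s and q) requires s and q at some successor in {b, d, f, g}.
      s and q holds at d, so Dia (s and q) is true at b.
Satisfying worlds: {d, e, g}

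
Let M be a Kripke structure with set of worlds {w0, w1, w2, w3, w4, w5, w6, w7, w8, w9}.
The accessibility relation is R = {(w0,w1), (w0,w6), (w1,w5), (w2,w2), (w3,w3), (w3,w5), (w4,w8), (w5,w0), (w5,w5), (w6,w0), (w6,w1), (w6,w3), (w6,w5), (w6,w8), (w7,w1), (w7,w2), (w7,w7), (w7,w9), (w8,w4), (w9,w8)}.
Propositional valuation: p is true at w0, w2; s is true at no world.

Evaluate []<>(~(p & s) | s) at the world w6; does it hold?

Yes

Recall that []ψ holds at a world iff ψ holds at every accessible world, and <>ψ holds iff ψ holds at some accessible world.
At w6: []<>(~(p & s) | s) requires <>(~(p & s) | s) at every successor {w0, w1, w3, w5, w8}.
  At w0: <>(~(p & s) | s) is true.
  At w1: <>(~(p & s) | s) is true.
  At w3: <>(~(p & s) | s) is true.
  At w5: <>(~(p & s) | s) is true.
  At w8: <>(~(p & s) | s) is true.
So []<>(~(p & s) | s) is true at w6.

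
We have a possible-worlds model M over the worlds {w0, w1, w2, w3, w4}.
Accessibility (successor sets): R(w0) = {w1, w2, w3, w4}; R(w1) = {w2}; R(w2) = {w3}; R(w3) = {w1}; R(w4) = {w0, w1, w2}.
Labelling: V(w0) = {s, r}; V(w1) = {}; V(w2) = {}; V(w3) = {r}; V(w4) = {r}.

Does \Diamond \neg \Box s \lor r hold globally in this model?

Yes

Let φ = \Diamond \neg \Box s \lor r. Evaluate φ at each world:
  w0 (successors {w1, w2, w3, w4}): φ is true.
  w1 (successors {w2}): φ is true.
  w2 (successors {w3}): φ is true.
  w3 (successors {w1}): φ is true.
  w4 (successors {w0, w1, w2}): φ is true.
For instance, at w0:
  At w0: \Diamond \neg \Box s is true, r is true, so \Diamond \neg \Box s \lor r is true.
    At w0: \Diamond \neg \Box s requires \neg \Box s at some successor in {w1, w2, w3, w4}.
      \neg \Box s holds at w1, so \Diamond \neg \Box s is true at w0.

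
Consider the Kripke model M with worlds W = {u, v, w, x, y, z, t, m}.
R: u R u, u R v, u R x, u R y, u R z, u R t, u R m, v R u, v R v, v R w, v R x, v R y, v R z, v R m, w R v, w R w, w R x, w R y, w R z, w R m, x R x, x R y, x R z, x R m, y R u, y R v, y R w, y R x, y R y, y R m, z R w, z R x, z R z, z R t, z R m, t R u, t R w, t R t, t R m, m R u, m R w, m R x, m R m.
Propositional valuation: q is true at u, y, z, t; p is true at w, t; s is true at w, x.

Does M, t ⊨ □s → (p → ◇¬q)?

At t: □s is false, p → ◇¬q is true, so □s → (p → ◇¬q) is true.
  At t: □s requires s at every successor {u, w, t, m}.
    s fails at u, so □s is false at t.
  At t: p is true, ◇¬q is true, so p → ◇¬q is true.
    At t: ◇¬q requires ¬q at some successor in {u, w, t, m}.
      ¬q holds at w, so ◇¬q is true at t.

Yes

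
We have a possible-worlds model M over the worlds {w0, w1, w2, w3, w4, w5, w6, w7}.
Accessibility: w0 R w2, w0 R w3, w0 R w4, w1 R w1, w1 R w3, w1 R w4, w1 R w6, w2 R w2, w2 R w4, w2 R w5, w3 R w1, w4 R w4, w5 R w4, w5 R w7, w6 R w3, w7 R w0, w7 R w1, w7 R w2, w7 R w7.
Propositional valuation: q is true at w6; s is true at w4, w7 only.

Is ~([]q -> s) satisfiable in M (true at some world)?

Let φ = ~([]q -> s). Evaluate φ at each world:
  w0 (successors {w2, w3, w4}): φ is false.
  w1 (successors {w1, w3, w4, w6}): φ is false.
  w2 (successors {w2, w4, w5}): φ is false.
  w3 (successors {w1}): φ is false.
  w4 (successors {w4}): φ is false.
  w5 (successors {w4, w7}): φ is false.
  w6 (successors {w3}): φ is false.
  w7 (successors {w0, w1, w2, w7}): φ is false.
For instance, at w7:
  At w7: []q -> s is true, so ~([]q -> s) is false.
    At w7: []q is false, s is true, so []q -> s is true.
      At w7: []q requires q at every successor {w0, w1, w2, w7}.
        q fails at w0, so []q is false at w7.

No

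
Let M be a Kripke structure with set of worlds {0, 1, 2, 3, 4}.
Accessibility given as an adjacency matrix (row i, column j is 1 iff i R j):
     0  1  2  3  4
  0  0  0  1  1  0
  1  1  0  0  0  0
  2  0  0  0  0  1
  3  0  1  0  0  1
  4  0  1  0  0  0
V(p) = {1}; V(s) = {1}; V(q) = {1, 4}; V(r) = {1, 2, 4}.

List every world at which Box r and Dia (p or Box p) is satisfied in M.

2, 3, 4

Let φ = Box r and Dia (p or Box p). Evaluate φ at each world:
  0 (successors {2, 3}): φ is false.
  1 (successors {0}): φ is false.
  2 (successors {4}): φ is true.
  3 (successors {1, 4}): φ is true.
  4 (successors {1}): φ is true.
For instance, at 3:
  At 3: Box r is true, Dia (p or Box p) is true, so Box r and Dia (p or Box p) is true.
    At 3: Box r requires r at every successor {1, 4}.
      At 1: r is true.
      At 4: r is true.
    So Box r is true at 3.
    At 3: Dia (p or Box p) requires p or Box p at some successor in {1, 4}.
      p or Box p holds at 1, so Dia (p or Box p) is true at 3.
Satisfying worlds: {2, 3, 4}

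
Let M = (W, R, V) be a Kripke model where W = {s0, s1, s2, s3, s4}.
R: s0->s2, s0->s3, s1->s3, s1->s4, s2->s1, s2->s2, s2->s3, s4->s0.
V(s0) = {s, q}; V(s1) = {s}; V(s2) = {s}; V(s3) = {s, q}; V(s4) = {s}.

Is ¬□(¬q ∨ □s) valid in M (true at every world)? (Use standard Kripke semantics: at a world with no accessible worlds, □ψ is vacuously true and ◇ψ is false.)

No

Let φ = ¬□(¬q ∨ □s). Evaluate φ at each world:
  s0 (successors {s2, s3}): φ is false.
  s1 (successors {s3, s4}): φ is false.
  s2 (successors {s1, s2, s3}): φ is false.
  s3 (successors ∅): φ is false.
  s4 (successors {s0}): φ is false.
Detail at s0 (counterexample):
  At s0: □(¬q ∨ □s) is true, so ¬□(¬q ∨ □s) is false.
    At s0: □(¬q ∨ □s) requires ¬q ∨ □s at every successor {s2, s3}.
      At s2: ¬q ∨ □s is true.
      At s3: ¬q ∨ □s is true.
    So □(¬q ∨ □s) is true at s0.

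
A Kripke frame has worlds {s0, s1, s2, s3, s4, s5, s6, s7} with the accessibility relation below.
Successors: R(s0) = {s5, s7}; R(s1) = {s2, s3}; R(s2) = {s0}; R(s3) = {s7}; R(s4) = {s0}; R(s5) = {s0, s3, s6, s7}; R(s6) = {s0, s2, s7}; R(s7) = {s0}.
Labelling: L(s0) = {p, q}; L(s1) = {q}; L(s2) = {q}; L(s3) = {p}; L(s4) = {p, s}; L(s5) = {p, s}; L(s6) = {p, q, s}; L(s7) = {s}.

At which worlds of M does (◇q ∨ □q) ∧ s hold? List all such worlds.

Let φ = (◇q ∨ □q) ∧ s. Evaluate φ at each world:
  s0 (successors {s5, s7}): φ is false.
  s1 (successors {s2, s3}): φ is false.
  s2 (successors {s0}): φ is false.
  s3 (successors {s7}): φ is false.
  s4 (successors {s0}): φ is true.
  s5 (successors {s0, s3, s6, s7}): φ is true.
  s6 (successors {s0, s2, s7}): φ is true.
  s7 (successors {s0}): φ is true.
For instance, at s5:
  At s5: ◇q ∨ □q is true, s is true, so (◇q ∨ □q) ∧ s is true.
    At s5: ◇q is true, □q is false, so ◇q ∨ □q is true.
      At s5: ◇q requires q at some successor in {s0, s3, s6, s7}.
        q holds at s0, so ◇q is true at s5.
      At s5: □q requires q at every successor {s0, s3, s6, s7}.
        q fails at s3, so □q is false at s5.
Satisfying worlds: {s4, s5, s6, s7}

s4, s5, s6, s7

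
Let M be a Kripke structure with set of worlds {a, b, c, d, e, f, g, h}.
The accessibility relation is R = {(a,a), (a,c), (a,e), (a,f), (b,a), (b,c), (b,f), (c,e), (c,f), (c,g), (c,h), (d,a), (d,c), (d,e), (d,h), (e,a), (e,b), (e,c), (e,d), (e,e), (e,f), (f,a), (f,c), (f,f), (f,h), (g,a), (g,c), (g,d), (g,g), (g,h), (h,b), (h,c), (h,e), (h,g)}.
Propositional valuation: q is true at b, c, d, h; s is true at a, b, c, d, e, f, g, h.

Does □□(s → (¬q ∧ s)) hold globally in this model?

Let φ = □□(s → (¬q ∧ s)). Evaluate φ at each world:
  a (successors {a, c, e, f}): φ is false.
  b (successors {a, c, f}): φ is false.
  c (successors {e, f, g, h}): φ is false.
  d (successors {a, c, e, h}): φ is false.
  e (successors {a, b, c, d, e, f}): φ is false.
  f (successors {a, c, f, h}): φ is false.
  g (successors {a, c, d, g, h}): φ is false.
  h (successors {b, c, e, g}): φ is false.
Detail at a (counterexample):
  At a: □□(s → (¬q ∧ s)) requires □(s → (¬q ∧ s)) at every successor {a, c, e, f}.
    □(s → (¬q ∧ s)) fails at a, so □□(s → (¬q ∧ s)) is false at a.
      At a: □(s → (¬q ∧ s)) requires s → (¬q ∧ s) at every successor {a, c, e, f}.
        s → (¬q ∧ s) fails at c, so □(s → (¬q ∧ s)) is false at a.

No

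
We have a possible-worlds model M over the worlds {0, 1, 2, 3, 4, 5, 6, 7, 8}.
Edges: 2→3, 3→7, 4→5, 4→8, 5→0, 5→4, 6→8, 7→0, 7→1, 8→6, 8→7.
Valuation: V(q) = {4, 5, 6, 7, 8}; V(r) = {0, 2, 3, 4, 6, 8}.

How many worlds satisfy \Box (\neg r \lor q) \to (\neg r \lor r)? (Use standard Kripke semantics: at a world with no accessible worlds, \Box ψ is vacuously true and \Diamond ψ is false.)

9

Recall that \Box ψ holds at a world iff ψ holds at every accessible world, and \Diamond ψ holds iff ψ holds at some accessible world.
Let φ = \Box (\neg r \lor q) \to (\neg r \lor r). Evaluate φ at each world:
  0 (successors ∅): φ is true.
  1 (successors ∅): φ is true.
  2 (successors {3}): φ is true.
  3 (successors {7}): φ is true.
  4 (successors {5, 8}): φ is true.
  5 (successors {0, 4}): φ is true.
  6 (successors {8}): φ is true.
  7 (successors {0, 1}): φ is true.
  8 (successors {6, 7}): φ is true.
For instance, at 3:
  At 3: \Box (\neg r \lor q) is true, \neg r \lor r is true, so \Box (\neg r \lor q) \to (\neg r \lor r) is true.
    At 3: \Box (\neg r \lor q) requires \neg r \lor q at every successor {7}.
      At 7: \neg r \lor q is true.
    So \Box (\neg r \lor q) is true at 3.
Satisfying worlds: {0, 1, 2, 3, 4, 5, 6, 7, 8}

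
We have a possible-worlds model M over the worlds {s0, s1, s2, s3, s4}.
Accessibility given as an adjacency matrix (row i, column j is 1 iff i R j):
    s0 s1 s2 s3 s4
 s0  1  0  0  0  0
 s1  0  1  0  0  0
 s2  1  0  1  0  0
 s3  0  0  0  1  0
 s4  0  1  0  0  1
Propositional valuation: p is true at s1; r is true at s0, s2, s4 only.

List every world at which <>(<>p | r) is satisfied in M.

Let φ = <>(<>p | r). Evaluate φ at each world:
  s0 (successors {s0}): φ is true.
  s1 (successors {s1}): φ is true.
  s2 (successors {s0, s2}): φ is true.
  s3 (successors {s3}): φ is false.
  s4 (successors {s1, s4}): φ is true.
For instance, at s1:
  At s1: <>(<>p | r) requires <>p | r at some successor in {s1}.
    <>p | r holds at s1, so <>(<>p | r) is true at s1.
      At s1: <>p is true, r is false, so <>p | r is true.
Satisfying worlds: {s0, s1, s2, s4}

s0, s1, s2, s4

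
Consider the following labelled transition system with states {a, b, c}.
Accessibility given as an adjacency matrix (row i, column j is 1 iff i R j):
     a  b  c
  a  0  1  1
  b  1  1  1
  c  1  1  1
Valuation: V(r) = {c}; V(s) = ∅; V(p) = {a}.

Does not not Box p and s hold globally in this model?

Recall that Box ψ holds at a world iff ψ holds at every accessible world, and Dia ψ holds iff ψ holds at some accessible world.
Let φ = not not Box p and s. Evaluate φ at each world:
  a (successors {b, c}): φ is false.
  b (successors {a, b, c}): φ is false.
  c (successors {a, b, c}): φ is false.
Detail at a (counterexample):
  At a: not not Box p is false, s is false, so not not Box p and s is false.
    At a: not Box p is true, so not not Box p is false.
      At a: Box p is false, so not Box p is true.

No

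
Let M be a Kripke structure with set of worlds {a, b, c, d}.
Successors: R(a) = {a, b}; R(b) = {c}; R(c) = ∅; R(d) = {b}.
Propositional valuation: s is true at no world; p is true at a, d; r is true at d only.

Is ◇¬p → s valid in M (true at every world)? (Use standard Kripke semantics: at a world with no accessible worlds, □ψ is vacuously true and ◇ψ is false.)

No

Let φ = ◇¬p → s. Evaluate φ at each world:
  a (successors {a, b}): φ is false.
  b (successors {c}): φ is false.
  c (successors ∅): φ is true.
  d (successors {b}): φ is false.
Detail at a (counterexample):
  At a: ◇¬p is true, s is false, so ◇¬p → s is false.
    At a: ◇¬p requires ¬p at some successor in {a, b}.
      ¬p holds at b, so ◇¬p is true at a.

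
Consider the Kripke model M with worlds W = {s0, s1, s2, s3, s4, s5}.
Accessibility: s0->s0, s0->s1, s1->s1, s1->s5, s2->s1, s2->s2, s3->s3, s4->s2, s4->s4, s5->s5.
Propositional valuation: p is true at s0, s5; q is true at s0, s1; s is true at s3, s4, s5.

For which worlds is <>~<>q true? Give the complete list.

s1, s3, s4, s5

Let φ = <>~<>q. Evaluate φ at each world:
  s0 (successors {s0, s1}): φ is false.
  s1 (successors {s1, s5}): φ is true.
  s2 (successors {s1, s2}): φ is false.
  s3 (successors {s3}): φ is true.
  s4 (successors {s2, s4}): φ is true.
  s5 (successors {s5}): φ is true.
For instance, at s3:
  At s3: <>~<>q requires ~<>q at some successor in {s3}.
    ~<>q holds at s3, so <>~<>q is true at s3.
      At s3: <>q is false, so ~<>q is true.
Satisfying worlds: {s1, s3, s4, s5}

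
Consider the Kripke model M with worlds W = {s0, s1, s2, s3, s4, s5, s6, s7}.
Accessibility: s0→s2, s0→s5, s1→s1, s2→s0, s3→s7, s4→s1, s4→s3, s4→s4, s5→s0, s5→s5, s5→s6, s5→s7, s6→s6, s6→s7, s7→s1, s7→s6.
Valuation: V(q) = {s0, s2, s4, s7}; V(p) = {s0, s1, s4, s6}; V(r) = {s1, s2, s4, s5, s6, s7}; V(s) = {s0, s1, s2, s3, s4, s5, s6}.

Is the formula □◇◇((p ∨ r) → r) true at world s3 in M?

Yes

At s3: □◇◇((p ∨ r) → r) requires ◇◇((p ∨ r) → r) at every successor {s7}.
    At s7: ◇◇((p ∨ r) → r) requires ◇((p ∨ r) → r) at some successor in {s1, s6}.
      ◇((p ∨ r) → r) holds at s1, so ◇◇((p ∨ r) → r) is true at s7.
So □◇◇((p ∨ r) → r) is true at s3.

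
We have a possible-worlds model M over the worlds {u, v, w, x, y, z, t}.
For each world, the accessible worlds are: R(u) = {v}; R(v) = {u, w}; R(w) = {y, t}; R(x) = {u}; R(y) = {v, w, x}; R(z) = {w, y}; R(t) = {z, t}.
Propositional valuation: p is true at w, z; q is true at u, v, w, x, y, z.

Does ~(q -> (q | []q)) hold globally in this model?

No

Let φ = ~(q -> (q | []q)). Evaluate φ at each world:
  u (successors {v}): φ is false.
  v (successors {u, w}): φ is false.
  w (successors {y, t}): φ is false.
  x (successors {u}): φ is false.
  y (successors {v, w, x}): φ is false.
  z (successors {w, y}): φ is false.
  t (successors {z, t}): φ is false.
Detail at u (counterexample):
  At u: q -> (q | []q) is true, so ~(q -> (q | []q)) is false.
    At u: q is true, q | []q is true, so q -> (q | []q) is true.
      At u: q is true, []q is true, so q | []q is true.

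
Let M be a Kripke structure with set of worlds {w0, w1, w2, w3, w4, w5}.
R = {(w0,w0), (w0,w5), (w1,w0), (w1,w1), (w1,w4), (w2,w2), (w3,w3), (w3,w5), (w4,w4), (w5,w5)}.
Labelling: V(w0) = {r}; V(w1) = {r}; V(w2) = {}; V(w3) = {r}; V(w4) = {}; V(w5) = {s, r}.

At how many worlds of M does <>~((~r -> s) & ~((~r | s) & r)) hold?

6

Let φ = <>~((~r -> s) & ~((~r | s) & r)). Evaluate φ at each world:
  w0 (successors {w0, w5}): φ is true.
  w1 (successors {w0, w1, w4}): φ is true.
  w2 (successors {w2}): φ is true.
  w3 (successors {w3, w5}): φ is true.
  w4 (successors {w4}): φ is true.
  w5 (successors {w5}): φ is true.
For instance, at w0:
  At w0: <>~((~r -> s) & ~((~r | s) & r)) requires ~((~r -> s) & ~((~r | s) & r)) at some successor in {w0, w5}.
    ~((~r -> s) & ~((~r | s) & r)) holds at w5, so <>~((~r -> s) & ~((~r | s) & r)) is true at w0.
Satisfying worlds: {w0, w1, w2, w3, w4, w5}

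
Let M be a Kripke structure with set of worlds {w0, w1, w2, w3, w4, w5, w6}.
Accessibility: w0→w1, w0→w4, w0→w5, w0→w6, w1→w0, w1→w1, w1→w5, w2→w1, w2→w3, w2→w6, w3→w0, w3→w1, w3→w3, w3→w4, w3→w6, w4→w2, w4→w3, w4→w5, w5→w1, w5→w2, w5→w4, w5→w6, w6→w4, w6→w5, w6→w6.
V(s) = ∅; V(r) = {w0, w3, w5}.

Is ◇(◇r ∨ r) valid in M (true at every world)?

Yes

Let φ = ◇(◇r ∨ r). Evaluate φ at each world:
  w0 (successors {w1, w4, w5, w6}): φ is true.
  w1 (successors {w0, w1, w5}): φ is true.
  w2 (successors {w1, w3, w6}): φ is true.
  w3 (successors {w0, w1, w3, w4, w6}): φ is true.
  w4 (successors {w2, w3, w5}): φ is true.
  w5 (successors {w1, w2, w4, w6}): φ is true.
  w6 (successors {w4, w5, w6}): φ is true.
For instance, at w0:
  At w0: ◇(◇r ∨ r) requires ◇r ∨ r at some successor in {w1, w4, w5, w6}.
    ◇r ∨ r holds at w1, so ◇(◇r ∨ r) is true at w0.
      At w1: ◇r is true, r is false, so ◇r ∨ r is true.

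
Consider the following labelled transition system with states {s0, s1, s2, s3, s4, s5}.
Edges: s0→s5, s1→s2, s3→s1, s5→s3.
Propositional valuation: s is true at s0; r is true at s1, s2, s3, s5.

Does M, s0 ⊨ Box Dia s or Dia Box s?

No

At s0: Box Dia s is false, Dia Box s is false, so Box Dia s or Dia Box s is false.
  At s0: Box Dia s requires Dia s at every successor {s5}.
    Dia s fails at s5, so Box Dia s is false at s0.
      At s5: Dia s requires s at some successor in {s3}.
        At s3: s is false.
      So Dia s is false at s5.
  At s0: Dia Box s requires Box s at some successor in {s5}.
    At s5: Box s is false.
  So Dia Box s is false at s0.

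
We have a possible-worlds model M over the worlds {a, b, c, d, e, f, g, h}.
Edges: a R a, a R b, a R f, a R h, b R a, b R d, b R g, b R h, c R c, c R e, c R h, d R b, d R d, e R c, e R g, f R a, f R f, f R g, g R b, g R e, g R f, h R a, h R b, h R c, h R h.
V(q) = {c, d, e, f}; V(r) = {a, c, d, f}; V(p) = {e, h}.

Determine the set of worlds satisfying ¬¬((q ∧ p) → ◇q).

Let φ = ¬¬((q ∧ p) → ◇q). Evaluate φ at each world:
  a (successors {a, b, f, h}): φ is true.
  b (successors {a, d, g, h}): φ is true.
  c (successors {c, e, h}): φ is true.
  d (successors {b, d}): φ is true.
  e (successors {c, g}): φ is true.
  f (successors {a, f, g}): φ is true.
  g (successors {b, e, f}): φ is true.
  h (successors {a, b, c, h}): φ is true.
For instance, at a:
  At a: ¬((q ∧ p) → ◇q) is false, so ¬¬((q ∧ p) → ◇q) is true.
    At a: (q ∧ p) → ◇q is true, so ¬((q ∧ p) → ◇q) is false.
      At a: q ∧ p is false, ◇q is true, so (q ∧ p) → ◇q is true.
Satisfying worlds: {a, b, c, d, e, f, g, h}

a, b, c, d, e, f, g, h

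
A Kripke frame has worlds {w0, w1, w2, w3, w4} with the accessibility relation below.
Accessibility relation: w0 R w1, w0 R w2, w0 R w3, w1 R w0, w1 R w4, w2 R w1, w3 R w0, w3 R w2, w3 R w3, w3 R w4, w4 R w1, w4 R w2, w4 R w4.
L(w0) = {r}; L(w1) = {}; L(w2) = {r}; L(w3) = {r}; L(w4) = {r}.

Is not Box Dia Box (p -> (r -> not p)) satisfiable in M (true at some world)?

No

Let φ = not Box Dia Box (p -> (r -> not p)). Evaluate φ at each world:
  w0 (successors {w1, w2, w3}): φ is false.
  w1 (successors {w0, w4}): φ is false.
  w2 (successors {w1}): φ is false.
  w3 (successors {w0, w2, w3, w4}): φ is false.
  w4 (successors {w1, w2, w4}): φ is false.
For instance, at w3:
  At w3: Box Dia Box (p -> (r -> not p)) is true, so not Box Dia Box (p -> (r -> not p)) is false.
    At w3: Box Dia Box (p -> (r -> not p)) requires Dia Box (p -> (r -> not p)) at every successor {w0, w2, w3, w4}.
      At w0: Dia Box (p -> (r -> not p)) is true.
      At w2: Dia Box (p -> (r -> not p)) is true.
      At w3: Dia Box (p -> (r -> not p)) is true.
      At w4: Dia Box (p -> (r -> not p)) is true.
    So Box Dia Box (p -> (r -> not p)) is true at w3.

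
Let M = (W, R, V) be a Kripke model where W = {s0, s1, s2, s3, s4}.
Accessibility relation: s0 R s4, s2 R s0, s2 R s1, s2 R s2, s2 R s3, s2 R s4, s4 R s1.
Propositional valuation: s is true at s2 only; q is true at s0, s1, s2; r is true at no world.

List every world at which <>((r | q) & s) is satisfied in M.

Let φ = <>((r | q) & s). Evaluate φ at each world:
  s0 (successors {s4}): φ is false.
  s1 (successors ∅): φ is false.
  s2 (successors {s0, s1, s2, s3, s4}): φ is true.
  s3 (successors ∅): φ is false.
  s4 (successors {s1}): φ is false.
For instance, at s2:
  At s2: <>((r | q) & s) requires (r | q) & s at some successor in {s0, s1, s2, s3, s4}.
    (r | q) & s holds at s2, so <>((r | q) & s) is true at s2.
Satisfying worlds: {s2}

s2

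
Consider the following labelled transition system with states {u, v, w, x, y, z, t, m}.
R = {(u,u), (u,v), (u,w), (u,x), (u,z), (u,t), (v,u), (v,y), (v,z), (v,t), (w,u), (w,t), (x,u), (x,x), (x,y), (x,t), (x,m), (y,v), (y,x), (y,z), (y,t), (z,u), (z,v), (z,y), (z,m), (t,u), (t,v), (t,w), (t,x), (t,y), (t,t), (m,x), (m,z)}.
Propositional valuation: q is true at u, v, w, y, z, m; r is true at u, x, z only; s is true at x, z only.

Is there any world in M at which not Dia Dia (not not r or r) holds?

No

Recall that Dia ψ holds at a world iff ψ holds at some accessible world.
Let φ = not Dia Dia (not not r or r). Evaluate φ at each world:
  u (successors {u, v, w, x, z, t}): φ is false.
  v (successors {u, y, z, t}): φ is false.
  w (successors {u, t}): φ is false.
  x (successors {u, x, y, t, m}): φ is false.
  y (successors {v, x, z, t}): φ is false.
  z (successors {u, v, y, m}): φ is false.
  t (successors {u, v, w, x, y, t}): φ is false.
  m (successors {x, z}): φ is false.
For instance, at v:
  At v: Dia Dia (not not r or r) is true, so not Dia Dia (not not r or r) is false.
    At v: Dia Dia (not not r or r) requires Dia (not not r or r) at some successor in {u, y, z, t}.
      Dia (not not r or r) holds at u, so Dia Dia (not not r or r) is true at v.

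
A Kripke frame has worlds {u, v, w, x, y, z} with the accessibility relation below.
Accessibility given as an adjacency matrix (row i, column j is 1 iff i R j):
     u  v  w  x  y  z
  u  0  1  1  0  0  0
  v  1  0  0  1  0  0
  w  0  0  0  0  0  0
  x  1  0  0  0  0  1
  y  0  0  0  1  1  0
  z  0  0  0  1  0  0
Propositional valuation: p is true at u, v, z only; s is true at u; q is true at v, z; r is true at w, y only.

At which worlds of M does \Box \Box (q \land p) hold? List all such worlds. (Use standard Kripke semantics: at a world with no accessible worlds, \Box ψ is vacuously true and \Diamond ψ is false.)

w

Let φ = \Box \Box (q \land p). Evaluate φ at each world:
  u (successors {v, w}): φ is false.
  v (successors {u, x}): φ is false.
  w (successors ∅): φ is true.
  x (successors {u, z}): φ is false.
  y (successors {x, y}): φ is false.
  z (successors {x}): φ is false.
For instance, at z:
  At z: \Box \Box (q \land p) requires \Box (q \land p) at every successor {x}.
    \Box (q \land p) fails at x, so \Box \Box (q \land p) is false at z.
      At x: \Box (q \land p) requires q \land p at every successor {u, z}.
        q \land p fails at u, so \Box (q \land p) is false at x.
Satisfying worlds: {w}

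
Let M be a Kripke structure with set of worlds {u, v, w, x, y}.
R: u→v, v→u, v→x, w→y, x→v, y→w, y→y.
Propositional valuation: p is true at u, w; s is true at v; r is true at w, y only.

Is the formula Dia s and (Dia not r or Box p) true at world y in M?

Recall that Box ψ holds at a world iff ψ holds at every accessible world, and Dia ψ holds iff ψ holds at some accessible world.
At y: Dia s is false, Dia not r or Box p is false, so Dia s and (Dia not r or Box p) is false.
  At y: Dia s requires s at some successor in {w, y}.
    At w: s is false.
    At y: s is false.
  So Dia s is false at y.
  At y: Dia not r is false, Box p is false, so Dia not r or Box p is false.
    At y: Dia not r requires not r at some successor in {w, y}.
      At w: not r is false.
      At y: not r is false.
    So Dia not r is false at y.
    At y: Box p requires p at every successor {w, y}.
      p fails at y, so Box p is false at y.

No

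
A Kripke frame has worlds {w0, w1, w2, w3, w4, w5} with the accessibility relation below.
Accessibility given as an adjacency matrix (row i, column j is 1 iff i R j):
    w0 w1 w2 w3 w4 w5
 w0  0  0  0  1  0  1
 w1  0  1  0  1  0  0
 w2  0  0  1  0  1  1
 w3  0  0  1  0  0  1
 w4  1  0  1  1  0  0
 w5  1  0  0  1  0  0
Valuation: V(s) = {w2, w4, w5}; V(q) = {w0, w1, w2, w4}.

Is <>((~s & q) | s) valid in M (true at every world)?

Yes

Recall that <>ψ holds at a world iff ψ holds at some accessible world.
Let φ = <>((~s & q) | s). Evaluate φ at each world:
  w0 (successors {w3, w5}): φ is true.
  w1 (successors {w1, w3}): φ is true.
  w2 (successors {w2, w4, w5}): φ is true.
  w3 (successors {w2, w5}): φ is true.
  w4 (successors {w0, w2, w3}): φ is true.
  w5 (successors {w0, w3}): φ is true.
For instance, at w0:
  At w0: <>((~s & q) | s) requires (~s & q) | s at some successor in {w3, w5}.
    (~s & q) | s holds at w5, so <>((~s & q) | s) is true at w0.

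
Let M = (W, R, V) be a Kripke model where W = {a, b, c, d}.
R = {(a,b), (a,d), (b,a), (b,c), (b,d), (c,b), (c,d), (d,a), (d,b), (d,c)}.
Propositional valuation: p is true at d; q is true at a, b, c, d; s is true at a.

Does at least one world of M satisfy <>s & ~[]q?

Let φ = <>s & ~[]q. Evaluate φ at each world:
  a (successors {b, d}): φ is false.
  b (successors {a, c, d}): φ is false.
  c (successors {b, d}): φ is false.
  d (successors {a, b, c}): φ is false.
For instance, at c:
  At c: <>s is false, ~[]q is false, so <>s & ~[]q is false.
    At c: <>s requires s at some successor in {b, d}.
      At b: s is false.
      At d: s is false.
    So <>s is false at c.
    At c: []q is true, so ~[]q is false.
      At c: []q requires q at every successor {b, d}.
        At b: q is true.
        At d: q is true.
      So []q is true at c.

No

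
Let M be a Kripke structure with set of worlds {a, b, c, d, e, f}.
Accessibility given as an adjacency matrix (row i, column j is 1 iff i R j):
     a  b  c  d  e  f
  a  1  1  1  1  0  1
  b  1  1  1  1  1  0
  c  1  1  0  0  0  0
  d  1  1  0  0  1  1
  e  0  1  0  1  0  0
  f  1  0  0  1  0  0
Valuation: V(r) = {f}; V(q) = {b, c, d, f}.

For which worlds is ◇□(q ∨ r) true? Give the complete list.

b, d

Let φ = ◇□(q ∨ r). Evaluate φ at each world:
  a (successors {a, b, c, d, f}): φ is false.
  b (successors {a, b, c, d, e}): φ is true.
  c (successors {a, b}): φ is false.
  d (successors {a, b, e, f}): φ is true.
  e (successors {b, d}): φ is false.
  f (successors {a, d}): φ is false.
For instance, at b:
  At b: ◇□(q ∨ r) requires □(q ∨ r) at some successor in {a, b, c, d, e}.
    □(q ∨ r) holds at e, so ◇□(q ∨ r) is true at b.
      At e: □(q ∨ r) requires q ∨ r at every successor {b, d}.
        At b: q ∨ r is true.
        At d: q ∨ r is true.
      So □(q ∨ r) is true at e.
Satisfying worlds: {b, d}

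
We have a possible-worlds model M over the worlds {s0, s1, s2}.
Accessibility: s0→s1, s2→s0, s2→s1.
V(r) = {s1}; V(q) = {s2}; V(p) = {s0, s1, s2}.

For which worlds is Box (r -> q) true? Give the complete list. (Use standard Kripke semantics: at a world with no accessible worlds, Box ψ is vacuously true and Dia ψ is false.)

s1

Let φ = Box (r -> q). Evaluate φ at each world:
  s0 (successors {s1}): φ is false.
  s1 (successors ∅): φ is true.
  s2 (successors {s0, s1}): φ is false.
For instance, at s0:
  At s0: Box (r -> q) requires r -> q at every successor {s1}.
    r -> q fails at s1, so Box (r -> q) is false at s0.
Satisfying worlds: {s1}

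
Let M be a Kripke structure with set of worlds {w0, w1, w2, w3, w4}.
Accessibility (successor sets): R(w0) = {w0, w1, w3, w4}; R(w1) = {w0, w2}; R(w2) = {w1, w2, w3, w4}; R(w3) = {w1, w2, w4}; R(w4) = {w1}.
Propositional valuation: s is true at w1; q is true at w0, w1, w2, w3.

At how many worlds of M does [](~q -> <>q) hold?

5

Let φ = [](~q -> <>q). Evaluate φ at each world:
  w0 (successors {w0, w1, w3, w4}): φ is true.
  w1 (successors {w0, w2}): φ is true.
  w2 (successors {w1, w2, w3, w4}): φ is true.
  w3 (successors {w1, w2, w4}): φ is true.
  w4 (successors {w1}): φ is true.
For instance, at w2:
  At w2: [](~q -> <>q) requires ~q -> <>q at every successor {w1, w2, w3, w4}.
    At w1: ~q -> <>q is true.
    At w2: ~q -> <>q is true.
    At w3: ~q -> <>q is true.
    At w4: ~q -> <>q is true.
  So [](~q -> <>q) is true at w2.
Satisfying worlds: {w0, w1, w2, w3, w4}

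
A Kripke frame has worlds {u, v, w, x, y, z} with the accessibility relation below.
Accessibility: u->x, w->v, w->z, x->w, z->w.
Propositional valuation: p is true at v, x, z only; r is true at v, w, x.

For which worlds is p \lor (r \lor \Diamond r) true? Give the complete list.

u, v, w, x, z

Let φ = p \lor (r \lor \Diamond r). Evaluate φ at each world:
  u (successors {x}): φ is true.
  v (successors ∅): φ is true.
  w (successors {v, z}): φ is true.
  x (successors {w}): φ is true.
  y (successors ∅): φ is false.
  z (successors {w}): φ is true.
For instance, at x:
  At x: p is true, r \lor \Diamond r is true, so p \lor (r \lor \Diamond r) is true.
    At x: r is true, \Diamond r is true, so r \lor \Diamond r is true.
      At x: \Diamond r requires r at some successor in {w}.
        r holds at w, so \Diamond r is true at x.
Satisfying worlds: {u, v, w, x, z}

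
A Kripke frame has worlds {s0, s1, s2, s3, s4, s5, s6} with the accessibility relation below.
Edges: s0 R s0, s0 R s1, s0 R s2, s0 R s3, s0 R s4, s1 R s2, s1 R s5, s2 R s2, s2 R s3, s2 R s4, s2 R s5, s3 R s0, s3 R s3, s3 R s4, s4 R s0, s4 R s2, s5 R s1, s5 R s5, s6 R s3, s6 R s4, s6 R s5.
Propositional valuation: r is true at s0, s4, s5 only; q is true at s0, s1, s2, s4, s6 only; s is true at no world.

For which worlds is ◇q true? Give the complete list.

s0, s1, s2, s3, s4, s5, s6

Let φ = ◇q. Evaluate φ at each world:
  s0 (successors {s0, s1, s2, s3, s4}): φ is true.
  s1 (successors {s2, s5}): φ is true.
  s2 (successors {s2, s3, s4, s5}): φ is true.
  s3 (successors {s0, s3, s4}): φ is true.
  s4 (successors {s0, s2}): φ is true.
  s5 (successors {s1, s5}): φ is true.
  s6 (successors {s3, s4, s5}): φ is true.
For instance, at s0:
  At s0: ◇q requires q at some successor in {s0, s1, s2, s3, s4}.
    q holds at s0, so ◇q is true at s0.
Satisfying worlds: {s0, s1, s2, s3, s4, s5, s6}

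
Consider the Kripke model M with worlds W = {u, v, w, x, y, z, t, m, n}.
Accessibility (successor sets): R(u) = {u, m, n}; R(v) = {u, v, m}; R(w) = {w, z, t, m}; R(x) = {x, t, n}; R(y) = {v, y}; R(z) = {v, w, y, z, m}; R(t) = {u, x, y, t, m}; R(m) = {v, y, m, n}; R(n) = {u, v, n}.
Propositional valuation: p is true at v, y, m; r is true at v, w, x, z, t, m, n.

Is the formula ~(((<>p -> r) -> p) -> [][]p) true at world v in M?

Yes

At v: ((<>p -> r) -> p) -> [][]p is false, so ~(((<>p -> r) -> p) -> [][]p) is true.
  At v: (<>p -> r) -> p is true, [][]p is false, so ((<>p -> r) -> p) -> [][]p is false.
    At v: <>p -> r is true, p is true, so (<>p -> r) -> p is true.
      At v: <>p is true, r is true, so <>p -> r is true.
    At v: [][]p requires []p at every successor {u, v, m}.
      []p fails at u, so [][]p is false at v.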